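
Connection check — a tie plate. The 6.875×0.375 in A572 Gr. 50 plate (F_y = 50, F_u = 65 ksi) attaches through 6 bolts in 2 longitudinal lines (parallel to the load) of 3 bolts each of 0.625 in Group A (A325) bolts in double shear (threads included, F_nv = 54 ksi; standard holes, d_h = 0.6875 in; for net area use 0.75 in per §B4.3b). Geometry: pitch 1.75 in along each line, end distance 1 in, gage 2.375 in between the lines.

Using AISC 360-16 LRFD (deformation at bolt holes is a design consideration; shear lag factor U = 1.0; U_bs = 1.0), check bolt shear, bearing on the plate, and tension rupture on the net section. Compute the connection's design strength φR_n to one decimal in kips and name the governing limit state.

98.3 kips (net-section rupture governs)

Bolt shear: A_b = π(0.625)²/4 = 0.3068 in². φR_n = 0.75 × 54 × 0.3068 × 6 × 2 = 149.1 kips.
Bearing (0.375 in plate, F_u = 65 ksi): end bolts L_c = 1 − 0.6875/2 = 0.65625, R_n = min(1.2×0.65625×0.375×65, 2.4×0.625×0.375×65) = 19.195 kips/bolt; interior L_c = 1.75 − 0.6875 = 1.0625, R_n = 31.078 kips/bolt. φR_n = 0.75 × (2×19.195 + 4×31.078) = 122.0 kips.
Tension rupture (net): A_n = (6.875 − 2×0.75)×0.375 = 2.0156 in² (U = 1.0, A_e = A_n). φR_n = 0.75 × 65 × 2.0156 = 98.3 kips.
Governing: min(149.1, 122.0, 98.3) = 98.3 kips → net-section rupture.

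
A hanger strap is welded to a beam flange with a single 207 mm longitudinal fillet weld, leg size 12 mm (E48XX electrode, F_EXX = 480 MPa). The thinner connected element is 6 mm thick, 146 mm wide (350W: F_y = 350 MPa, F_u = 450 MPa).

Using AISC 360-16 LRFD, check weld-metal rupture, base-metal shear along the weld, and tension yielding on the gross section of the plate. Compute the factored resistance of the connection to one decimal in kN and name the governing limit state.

Weld metal: throat = 0.707×12 = 8.484 mm, L = 207 mm. φR_n = 0.75 × 0.6 × 480 × 8.484 × 207 = 379.3 kN.
Base metal shear (6 mm plate): yield φR_n = 1.0×0.6×350×6×207 = 260.8 kN; rupture φR_n = 0.75×0.6×450×6×207 = 251.5 kN; take 251.5 kN (rupture).
Tension yield (gross): A_g = 146×6 = 876 mm². φR_n = 0.90 × 350 × 876 = 275.9 kN.
Governing: min(379.3, 251.5, 275.9) = 251.5 kN → base-metal shear.

251.5 kN (base-metal shear governs)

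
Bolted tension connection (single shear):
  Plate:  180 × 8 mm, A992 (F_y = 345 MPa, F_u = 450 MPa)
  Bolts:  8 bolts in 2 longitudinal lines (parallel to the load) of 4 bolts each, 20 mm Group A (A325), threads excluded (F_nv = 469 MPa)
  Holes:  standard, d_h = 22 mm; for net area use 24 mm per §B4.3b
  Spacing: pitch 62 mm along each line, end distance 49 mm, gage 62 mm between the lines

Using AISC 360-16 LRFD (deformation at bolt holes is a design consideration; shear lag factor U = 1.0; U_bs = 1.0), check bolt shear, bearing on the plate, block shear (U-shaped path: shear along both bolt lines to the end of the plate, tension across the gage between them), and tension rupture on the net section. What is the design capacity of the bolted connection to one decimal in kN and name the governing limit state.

356.4 kN (net-section rupture governs)

Bolt shear: A_b = π(20)²/4 = 314.16 mm². φR_n = 0.75 × 469 × 314.16 × 8 × 1 = 884.0 kN.
Bearing (8 mm plate, F_u = 450 MPa): end bolts L_c = 49 − 22/2 = 38, R_n = min(1.2×38×8×450, 2.4×20×8×450) = 164.16 kN/bolt; interior L_c = 62 − 22 = 40, R_n = 172.8 kN/bolt. φR_n = 0.75 × (2×164.16 + 6×172.8) = 1023.8 kN.
Block shear: shear path 2×[49+3×62] = 2×235 mm, A_gv = 3760, A_nv = 2×(235 − 3.5×24)×8 = 2416 mm²; tension across gage: (62 − 1×24)×8 = 304 mm². R_n = min(0.6×450×2416, 0.6×345×3760) + 1.0×450×304 = min(652.32, 778.32) + 136.8 = 789.12 kN. φR_n = 0.75 × 789.12 = 591.8 kN.
Tension rupture (net): A_n = (180 − 2×24)×8 = 1056 mm² (U = 1.0, A_e = A_n). φR_n = 0.75 × 450 × 1056 = 356.4 kN.
Governing: min(884.0, 1023.8, 591.8, 356.4) = 356.4 kN → net-section rupture.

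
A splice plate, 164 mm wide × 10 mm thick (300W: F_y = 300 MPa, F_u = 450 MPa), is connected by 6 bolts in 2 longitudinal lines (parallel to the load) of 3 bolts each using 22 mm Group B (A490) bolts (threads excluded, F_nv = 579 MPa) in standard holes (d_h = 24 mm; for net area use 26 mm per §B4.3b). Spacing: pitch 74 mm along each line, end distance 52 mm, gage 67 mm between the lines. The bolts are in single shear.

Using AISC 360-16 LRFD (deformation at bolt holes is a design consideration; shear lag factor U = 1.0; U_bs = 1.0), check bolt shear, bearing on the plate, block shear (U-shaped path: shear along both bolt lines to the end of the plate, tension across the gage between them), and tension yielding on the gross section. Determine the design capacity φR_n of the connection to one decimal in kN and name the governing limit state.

Bolt shear: A_b = π(22)²/4 = 380.13 mm². φR_n = 0.75 × 579 × 380.13 × 6 × 1 = 990.4 kN.
Bearing (10 mm plate, F_u = 450 MPa): end bolts L_c = 52 − 24/2 = 40, R_n = min(1.2×40×10×450, 2.4×22×10×450) = 216 kN/bolt; interior L_c = 74 − 24 = 50, R_n = 237.6 kN/bolt. φR_n = 0.75 × (2×216 + 4×237.6) = 1036.8 kN.
Block shear: shear path 2×[52+2×74] = 2×200 mm, A_gv = 4000, A_nv = 2×(200 − 2.5×26)×10 = 2700 mm²; tension across gage: (67 − 1×26)×10 = 410 mm². R_n = min(0.6×450×2700, 0.6×300×4000) + 1.0×450×410 = min(729, 720) + 184.5 = 904.5 kN. φR_n = 0.75 × 904.5 = 678.4 kN.
Tension yield (gross): A_g = 164×10 = 1640 mm². φR_n = 0.90 × 300 × 1640 = 442.8 kN.
Governing: min(990.4, 1036.8, 678.4, 442.8) = 442.8 kN → gross-section yield.

442.8 kN (gross-section yield governs)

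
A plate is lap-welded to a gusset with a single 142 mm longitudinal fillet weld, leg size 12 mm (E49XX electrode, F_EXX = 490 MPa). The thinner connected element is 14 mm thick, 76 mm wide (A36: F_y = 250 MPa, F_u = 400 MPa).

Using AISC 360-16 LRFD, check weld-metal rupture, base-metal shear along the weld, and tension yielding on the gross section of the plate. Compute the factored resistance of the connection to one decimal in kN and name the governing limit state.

239.4 kN (gross-section yield governs)

Weld metal: throat = 0.707×12 = 8.484 mm, L = 142 mm. φR_n = 0.75 × 0.6 × 490 × 8.484 × 142 = 265.6 kN.
Base metal shear (14 mm plate): yield φR_n = 1.0×0.6×250×14×142 = 298.2 kN; rupture φR_n = 0.75×0.6×400×14×142 = 357.8 kN; take 298.2 kN (yield).
Tension yield (gross): A_g = 76×14 = 1064 mm². φR_n = 0.90 × 250 × 1064 = 239.4 kN.
Governing: min(265.6, 298.2, 239.4) = 239.4 kN → gross-section yield.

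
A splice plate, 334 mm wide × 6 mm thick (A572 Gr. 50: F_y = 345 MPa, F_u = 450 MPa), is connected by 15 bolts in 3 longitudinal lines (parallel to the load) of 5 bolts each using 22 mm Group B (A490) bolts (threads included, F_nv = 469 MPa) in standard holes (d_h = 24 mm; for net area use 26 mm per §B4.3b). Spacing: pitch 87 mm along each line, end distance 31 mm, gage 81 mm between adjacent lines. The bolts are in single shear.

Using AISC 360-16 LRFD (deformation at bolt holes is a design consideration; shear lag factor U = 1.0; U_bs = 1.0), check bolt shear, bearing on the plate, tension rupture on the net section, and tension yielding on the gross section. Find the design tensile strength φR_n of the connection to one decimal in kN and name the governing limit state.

518.4 kN (net-section rupture governs)

Bolt shear: A_b = π(22)²/4 = 380.13 mm². φR_n = 0.75 × 469 × 380.13 × 15 × 1 = 2005.7 kN.
Bearing (6 mm plate, F_u = 450 MPa): end bolts L_c = 31 − 24/2 = 19, R_n = min(1.2×19×6×450, 2.4×22×6×450) = 61.56 kN/bolt; interior L_c = 87 − 24 = 63, R_n = 142.56 kN/bolt. φR_n = 0.75 × (3×61.56 + 12×142.56) = 1421.6 kN.
Tension rupture (net): A_n = (334 − 3×26)×6 = 1536 mm² (U = 1.0, A_e = A_n). φR_n = 0.75 × 450 × 1536 = 518.4 kN.
Tension yield (gross): A_g = 334×6 = 2004 mm². φR_n = 0.90 × 345 × 2004 = 622.2 kN.
Governing: min(2005.7, 1421.6, 518.4, 622.2) = 518.4 kN → net-section rupture.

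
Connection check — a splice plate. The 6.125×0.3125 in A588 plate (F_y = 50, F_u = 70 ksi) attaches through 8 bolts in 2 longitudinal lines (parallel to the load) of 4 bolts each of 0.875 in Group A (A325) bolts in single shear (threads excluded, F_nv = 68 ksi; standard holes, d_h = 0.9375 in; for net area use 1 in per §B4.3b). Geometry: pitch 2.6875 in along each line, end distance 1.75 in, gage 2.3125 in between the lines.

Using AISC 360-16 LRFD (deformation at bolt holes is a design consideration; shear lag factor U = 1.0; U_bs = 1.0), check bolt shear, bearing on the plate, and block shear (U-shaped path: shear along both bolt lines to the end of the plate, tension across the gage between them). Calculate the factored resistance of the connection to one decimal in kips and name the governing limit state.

Bolt shear: A_b = π(0.875)²/4 = 0.60132 in². φR_n = 0.75 × 68 × 0.60132 × 8 × 1 = 245.3 kips.
Bearing (0.3125 in plate, F_u = 70 ksi): end bolts L_c = 1.75 − 0.9375/2 = 1.28125, R_n = min(1.2×1.28125×0.3125×70, 2.4×0.875×0.3125×70) = 33.633 kips/bolt; interior L_c = 2.6875 − 0.9375 = 1.75, R_n = 45.938 kips/bolt. φR_n = 0.75 × (2×33.633 + 6×45.938) = 257.2 kips.
Block shear: shear path 2×[1.75+3×2.6875] = 2×9.8125 in, A_gv = 6.1328, A_nv = 2×(9.8125 − 3.5×1)×0.3125 = 3.9453 in²; tension across gage: (2.3125 − 1×1)×0.3125 = 0.41016 in². R_n = min(0.6×70×3.9453, 0.6×50×6.1328) + 1.0×70×0.41016 = min(165.7, 183.98) + 28.711 = 194.41 kips. φR_n = 0.75 × 194.41 = 145.8 kips.
Governing: min(245.3, 257.2, 145.8) = 145.8 kips → block shear.

145.8 kips (block shear governs)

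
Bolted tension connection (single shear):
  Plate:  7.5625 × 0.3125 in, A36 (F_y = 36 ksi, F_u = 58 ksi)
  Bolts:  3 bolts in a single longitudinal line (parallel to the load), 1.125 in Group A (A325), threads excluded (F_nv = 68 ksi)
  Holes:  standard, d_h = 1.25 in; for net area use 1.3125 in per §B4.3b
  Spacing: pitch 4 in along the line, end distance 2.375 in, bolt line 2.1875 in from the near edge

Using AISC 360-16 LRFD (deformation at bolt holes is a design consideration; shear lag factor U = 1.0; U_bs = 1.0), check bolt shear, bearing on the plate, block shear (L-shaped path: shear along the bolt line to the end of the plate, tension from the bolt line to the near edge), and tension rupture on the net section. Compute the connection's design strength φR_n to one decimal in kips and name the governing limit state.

Bolt shear: A_b = π(1.125)²/4 = 0.99402 in². φR_n = 0.75 × 68 × 0.99402 × 3 × 1 = 152.1 kips.
Bearing (0.3125 in plate, F_u = 58 ksi): end bolts L_c = 2.375 − 1.25/2 = 1.75, R_n = min(1.2×1.75×0.3125×58, 2.4×1.125×0.3125×58) = 38.063 kips/bolt; interior L_c = 4 − 1.25 = 2.75, R_n = 48.938 kips/bolt. φR_n = 0.75 × (1×38.063 + 2×48.938) = 102.0 kips.
Block shear: shear path 1×[2.375+2×4] = 1×10.375 in, A_gv = 3.2422, A_nv = 1×(10.375 − 2.5×1.3125)×0.3125 = 2.2168 in²; tension to near edge: (2.1875 − 0.5×1.3125)×0.3125 = 0.47852 in². R_n = min(0.6×58×2.2168, 0.6×36×3.2422) + 1.0×58×0.47852 = min(77.145, 70.032) + 27.754 = 97.786 kips. φR_n = 0.75 × 97.786 = 73.3 kips.
Tension rupture (net): A_n = (7.5625 − 1×1.3125)×0.3125 = 1.9531 in² (U = 1.0, A_e = A_n). φR_n = 0.75 × 58 × 1.9531 = 85.0 kips.
Governing: min(152.1, 102.0, 73.3, 85.0) = 73.3 kips → block shear.

73.3 kips (block shear governs)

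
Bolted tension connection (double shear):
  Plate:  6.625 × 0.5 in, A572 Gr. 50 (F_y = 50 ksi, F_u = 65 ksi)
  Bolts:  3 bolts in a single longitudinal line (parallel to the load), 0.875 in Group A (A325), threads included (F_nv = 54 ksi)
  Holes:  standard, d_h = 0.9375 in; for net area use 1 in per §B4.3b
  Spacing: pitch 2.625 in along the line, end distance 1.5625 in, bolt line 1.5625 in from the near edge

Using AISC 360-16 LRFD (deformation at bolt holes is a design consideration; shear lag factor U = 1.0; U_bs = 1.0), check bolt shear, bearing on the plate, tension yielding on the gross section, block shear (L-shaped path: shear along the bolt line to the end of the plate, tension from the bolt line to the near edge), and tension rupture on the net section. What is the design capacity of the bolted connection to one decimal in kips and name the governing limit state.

89.0 kips (block shear governs)

Bolt shear: A_b = π(0.875)²/4 = 0.60132 in². φR_n = 0.75 × 54 × 0.60132 × 3 × 2 = 146.1 kips.
Bearing (0.5 in plate, F_u = 65 ksi): end bolts L_c = 1.5625 − 0.9375/2 = 1.09375, R_n = min(1.2×1.09375×0.5×65, 2.4×0.875×0.5×65) = 42.656 kips/bolt; interior L_c = 2.625 − 0.9375 = 1.6875, R_n = 65.813 kips/bolt. φR_n = 0.75 × (1×42.656 + 2×65.813) = 130.7 kips.
Tension yield (gross): A_g = 6.625×0.5 = 3.3125 in². φR_n = 0.90 × 50 × 3.3125 = 149.1 kips.
Block shear: shear path 1×[1.5625+2×2.625] = 1×6.8125 in, A_gv = 3.4063, A_nv = 1×(6.8125 − 2.5×1)×0.5 = 2.1563 in²; tension to near edge: (1.5625 − 0.5×1)×0.5 = 0.53125 in². R_n = min(0.6×65×2.1563, 0.6×50×3.4063) + 1.0×65×0.53125 = min(84.096, 102.19) + 34.531 = 118.63 kips. φR_n = 0.75 × 118.63 = 89.0 kips.
Tension rupture (net): A_n = (6.625 − 1×1)×0.5 = 2.8125 in² (U = 1.0, A_e = A_n). φR_n = 0.75 × 65 × 2.8125 = 137.1 kips.
Governing: min(146.1, 130.7, 149.1, 89.0, 137.1) = 89.0 kips → block shear.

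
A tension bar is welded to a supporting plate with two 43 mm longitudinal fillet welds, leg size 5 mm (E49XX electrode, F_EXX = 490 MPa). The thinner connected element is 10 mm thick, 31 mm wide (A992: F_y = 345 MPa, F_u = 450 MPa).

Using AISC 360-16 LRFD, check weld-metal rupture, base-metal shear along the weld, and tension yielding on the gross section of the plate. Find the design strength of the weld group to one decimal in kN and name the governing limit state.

67.0 kN (weld metal governs)

Weld metal: throat = 0.707×5 = 3.535 mm, L = 2×43 = 86 mm. φR_n = 0.75 × 0.6 × 490 × 3.535 × 86 = 67.0 kN.
Base metal shear (10 mm plate): yield φR_n = 1.0×0.6×345×10×86 = 178.0 kN; rupture φR_n = 0.75×0.6×450×10×86 = 174.2 kN; take 174.2 kN (rupture).
Tension yield (gross): A_g = 31×10 = 310 mm². φR_n = 0.90 × 345 × 310 = 96.3 kN.
Governing: min(67.0, 174.2, 96.3) = 67.0 kN → weld metal.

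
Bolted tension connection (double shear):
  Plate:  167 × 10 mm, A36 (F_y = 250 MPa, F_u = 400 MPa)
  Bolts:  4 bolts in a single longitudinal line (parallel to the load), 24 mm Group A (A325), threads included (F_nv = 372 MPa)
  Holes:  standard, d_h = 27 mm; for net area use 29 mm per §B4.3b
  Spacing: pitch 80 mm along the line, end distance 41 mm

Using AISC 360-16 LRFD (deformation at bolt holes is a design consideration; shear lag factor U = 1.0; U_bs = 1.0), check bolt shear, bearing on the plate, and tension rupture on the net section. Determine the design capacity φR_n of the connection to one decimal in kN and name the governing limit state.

414.0 kN (net-section rupture governs)

Bolt shear: A_b = π(24)²/4 = 452.39 mm². φR_n = 0.75 × 372 × 452.39 × 4 × 2 = 1009.7 kN.
Bearing (10 mm plate, F_u = 400 MPa): end bolts L_c = 41 − 27/2 = 27.5, R_n = min(1.2×27.5×10×400, 2.4×24×10×400) = 132 kN/bolt; interior L_c = 80 − 27 = 53, R_n = 230.4 kN/bolt. φR_n = 0.75 × (1×132 + 3×230.4) = 617.4 kN.
Tension rupture (net): A_n = (167 − 1×29)×10 = 1380 mm² (U = 1.0, A_e = A_n). φR_n = 0.75 × 400 × 1380 = 414.0 kN.
Governing: min(1009.7, 617.4, 414.0) = 414.0 kN → net-section rupture.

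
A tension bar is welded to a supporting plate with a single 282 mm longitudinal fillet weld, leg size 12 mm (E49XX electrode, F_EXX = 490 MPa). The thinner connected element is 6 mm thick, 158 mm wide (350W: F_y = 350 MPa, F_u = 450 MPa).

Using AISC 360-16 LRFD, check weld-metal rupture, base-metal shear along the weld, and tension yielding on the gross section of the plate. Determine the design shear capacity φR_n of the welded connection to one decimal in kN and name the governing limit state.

298.6 kN (gross-section yield governs)

Weld metal: throat = 0.707×12 = 8.484 mm, L = 282 mm. φR_n = 0.75 × 0.6 × 490 × 8.484 × 282 = 527.5 kN.
Base metal shear (6 mm plate): yield φR_n = 1.0×0.6×350×6×282 = 355.3 kN; rupture φR_n = 0.75×0.6×450×6×282 = 342.6 kN; take 342.6 kN (rupture).
Tension yield (gross): A_g = 158×6 = 948 mm². φR_n = 0.90 × 350 × 948 = 298.6 kN.
Governing: min(527.5, 342.6, 298.6) = 298.6 kN → gross-section yield.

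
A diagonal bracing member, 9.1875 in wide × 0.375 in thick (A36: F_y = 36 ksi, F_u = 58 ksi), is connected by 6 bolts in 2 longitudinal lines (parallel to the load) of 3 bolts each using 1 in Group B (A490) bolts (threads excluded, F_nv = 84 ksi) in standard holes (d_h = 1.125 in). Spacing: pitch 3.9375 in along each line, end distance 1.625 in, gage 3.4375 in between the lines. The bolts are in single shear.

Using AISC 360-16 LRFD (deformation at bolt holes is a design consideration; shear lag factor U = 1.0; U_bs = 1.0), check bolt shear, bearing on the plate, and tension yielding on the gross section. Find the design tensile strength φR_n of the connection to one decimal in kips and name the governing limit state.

111.6 kips (gross-section yield governs)

Bolt shear: A_b = π(1)²/4 = 0.7854 in². φR_n = 0.75 × 84 × 0.7854 × 6 × 1 = 296.9 kips.
Bearing (0.375 in plate, F_u = 58 ksi): end bolts L_c = 1.625 − 1.125/2 = 1.0625, R_n = min(1.2×1.0625×0.375×58, 2.4×1×0.375×58) = 27.731 kips/bolt; interior L_c = 3.9375 − 1.125 = 2.8125, R_n = 52.2 kips/bolt. φR_n = 0.75 × (2×27.731 + 4×52.2) = 198.2 kips.
Tension yield (gross): A_g = 9.1875×0.375 = 3.4453 in². φR_n = 0.90 × 36 × 3.4453 = 111.6 kips.
Governing: min(296.9, 198.2, 111.6) = 111.6 kips → gross-section yield.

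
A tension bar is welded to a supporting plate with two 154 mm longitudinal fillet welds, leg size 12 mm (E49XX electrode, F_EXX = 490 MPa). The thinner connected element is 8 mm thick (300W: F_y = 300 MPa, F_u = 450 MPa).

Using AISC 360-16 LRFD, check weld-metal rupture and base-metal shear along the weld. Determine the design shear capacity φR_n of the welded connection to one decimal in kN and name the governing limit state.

443.5 kN (base-metal shear governs)

Weld metal: throat = 0.707×12 = 8.484 mm, L = 2×154 = 308 mm. φR_n = 0.75 × 0.6 × 490 × 8.484 × 308 = 576.2 kN.
Base metal shear (8 mm plate): yield φR_n = 1.0×0.6×300×8×308 = 443.5 kN; rupture φR_n = 0.75×0.6×450×8×308 = 499.0 kN; take 443.5 kN (yield).
Governing: min(576.2, 443.5) = 443.5 kN → base-metal shear.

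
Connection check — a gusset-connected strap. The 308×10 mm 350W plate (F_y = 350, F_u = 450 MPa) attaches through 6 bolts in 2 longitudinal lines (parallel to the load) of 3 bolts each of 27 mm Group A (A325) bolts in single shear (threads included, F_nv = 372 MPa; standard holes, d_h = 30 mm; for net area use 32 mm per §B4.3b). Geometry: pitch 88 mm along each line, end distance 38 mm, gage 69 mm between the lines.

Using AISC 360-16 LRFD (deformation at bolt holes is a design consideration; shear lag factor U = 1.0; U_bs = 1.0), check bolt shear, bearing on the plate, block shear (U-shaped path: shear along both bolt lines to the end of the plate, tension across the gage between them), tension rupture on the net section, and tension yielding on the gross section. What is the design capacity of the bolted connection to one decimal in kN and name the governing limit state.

667.6 kN (block shear governs)

Bolt shear: A_b = π(27)²/4 = 572.56 mm². φR_n = 0.75 × 372 × 572.56 × 6 × 1 = 958.5 kN.
Bearing (10 mm plate, F_u = 450 MPa): end bolts L_c = 38 − 30/2 = 23, R_n = min(1.2×23×10×450, 2.4×27×10×450) = 124.2 kN/bolt; interior L_c = 88 − 30 = 58, R_n = 291.6 kN/bolt. φR_n = 0.75 × (2×124.2 + 4×291.6) = 1061.1 kN.
Block shear: shear path 2×[38+2×88] = 2×214 mm, A_gv = 4280, A_nv = 2×(214 − 2.5×32)×10 = 2680 mm²; tension across gage: (69 − 1×32)×10 = 370 mm². R_n = min(0.6×450×2680, 0.6×350×4280) + 1.0×450×370 = min(723.6, 898.8) + 166.5 = 890.1 kN. φR_n = 0.75 × 890.1 = 667.6 kN.
Tension rupture (net): A_n = (308 − 2×32)×10 = 2440 mm² (U = 1.0, A_e = A_n). φR_n = 0.75 × 450 × 2440 = 823.5 kN.
Tension yield (gross): A_g = 308×10 = 3080 mm². φR_n = 0.90 × 350 × 3080 = 970.2 kN.
Governing: min(958.5, 1061.1, 667.6, 823.5, 970.2) = 667.6 kN → block shear.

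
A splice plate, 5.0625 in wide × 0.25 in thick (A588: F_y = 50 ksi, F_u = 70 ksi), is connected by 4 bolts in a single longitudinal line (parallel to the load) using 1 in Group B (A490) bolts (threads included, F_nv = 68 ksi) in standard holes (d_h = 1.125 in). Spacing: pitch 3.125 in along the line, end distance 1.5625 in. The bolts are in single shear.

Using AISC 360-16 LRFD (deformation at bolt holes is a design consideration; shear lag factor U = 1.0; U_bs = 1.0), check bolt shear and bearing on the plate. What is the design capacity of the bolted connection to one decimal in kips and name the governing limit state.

110.3 kips (bearing governs)

Bolt shear: A_b = π(1)²/4 = 0.7854 in². φR_n = 0.75 × 68 × 0.7854 × 4 × 1 = 160.2 kips.
Bearing (0.25 in plate, F_u = 70 ksi): end bolts L_c = 1.5625 − 1.125/2 = 1, R_n = min(1.2×1×0.25×70, 2.4×1×0.25×70) = 21 kips/bolt; interior L_c = 3.125 − 1.125 = 2, R_n = 42 kips/bolt. φR_n = 0.75 × (1×21 + 3×42) = 110.3 kips.
Governing: min(160.2, 110.3) = 110.3 kips → bearing.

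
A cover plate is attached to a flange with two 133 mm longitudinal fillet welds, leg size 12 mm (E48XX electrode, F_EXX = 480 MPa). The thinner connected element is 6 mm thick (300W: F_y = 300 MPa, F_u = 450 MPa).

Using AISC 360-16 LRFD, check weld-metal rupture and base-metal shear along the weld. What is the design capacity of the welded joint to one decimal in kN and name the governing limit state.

Weld metal: throat = 0.707×12 = 8.484 mm, L = 2×133 = 266 mm. φR_n = 0.75 × 0.6 × 480 × 8.484 × 266 = 487.5 kN.
Base metal shear (6 mm plate): yield φR_n = 1.0×0.6×300×6×266 = 287.3 kN; rupture φR_n = 0.75×0.6×450×6×266 = 323.2 kN; take 287.3 kN (yield).
Governing: min(487.5, 287.3) = 287.3 kN → base-metal shear.

287.3 kN (base-metal shear governs)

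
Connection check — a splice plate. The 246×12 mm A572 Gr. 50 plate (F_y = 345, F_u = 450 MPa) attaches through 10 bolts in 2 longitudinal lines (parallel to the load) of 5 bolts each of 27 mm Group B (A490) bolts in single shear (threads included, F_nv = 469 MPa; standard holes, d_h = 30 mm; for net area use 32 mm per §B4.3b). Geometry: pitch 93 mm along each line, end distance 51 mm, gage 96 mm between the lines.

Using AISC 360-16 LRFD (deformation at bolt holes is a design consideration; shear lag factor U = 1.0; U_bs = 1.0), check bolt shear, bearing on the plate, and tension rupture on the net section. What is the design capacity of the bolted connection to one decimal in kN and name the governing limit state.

Bolt shear: A_b = π(27)²/4 = 572.56 mm². φR_n = 0.75 × 469 × 572.56 × 10 × 1 = 2014.0 kN.
Bearing (12 mm plate, F_u = 450 MPa): end bolts L_c = 51 − 30/2 = 36, R_n = min(1.2×36×12×450, 2.4×27×12×450) = 233.28 kN/bolt; interior L_c = 93 − 30 = 63, R_n = 349.92 kN/bolt. φR_n = 0.75 × (2×233.28 + 8×349.92) = 2449.4 kN.
Tension rupture (net): A_n = (246 − 2×32)×12 = 2184 mm² (U = 1.0, A_e = A_n). φR_n = 0.75 × 450 × 2184 = 737.1 kN.
Governing: min(2014.0, 2449.4, 737.1) = 737.1 kN → net-section rupture.

737.1 kN (net-section rupture governs)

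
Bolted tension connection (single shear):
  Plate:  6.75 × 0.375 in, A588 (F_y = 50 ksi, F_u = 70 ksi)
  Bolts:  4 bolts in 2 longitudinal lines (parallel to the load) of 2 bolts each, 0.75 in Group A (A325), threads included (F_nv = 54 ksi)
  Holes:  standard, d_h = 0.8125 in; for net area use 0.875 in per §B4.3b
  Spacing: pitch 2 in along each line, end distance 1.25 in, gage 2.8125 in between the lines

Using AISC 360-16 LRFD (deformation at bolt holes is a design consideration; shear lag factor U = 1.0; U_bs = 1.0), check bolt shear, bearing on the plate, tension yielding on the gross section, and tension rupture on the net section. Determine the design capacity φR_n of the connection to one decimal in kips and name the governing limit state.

71.6 kips (bolt shear governs)

Bolt shear: A_b = π(0.75)²/4 = 0.44179 in². φR_n = 0.75 × 54 × 0.44179 × 4 × 1 = 71.6 kips.
Bearing (0.375 in plate, F_u = 70 ksi): end bolts L_c = 1.25 − 0.8125/2 = 0.84375, R_n = min(1.2×0.84375×0.375×70, 2.4×0.75×0.375×70) = 26.578 kips/bolt; interior L_c = 2 − 0.8125 = 1.1875, R_n = 37.406 kips/bolt. φR_n = 0.75 × (2×26.578 + 2×37.406) = 96.0 kips.
Tension yield (gross): A_g = 6.75×0.375 = 2.5313 in². φR_n = 0.90 × 50 × 2.5313 = 113.9 kips.
Tension rupture (net): A_n = (6.75 − 2×0.875)×0.375 = 1.875 in² (U = 1.0, A_e = A_n). φR_n = 0.75 × 70 × 1.875 = 98.4 kips.
Governing: min(71.6, 96.0, 113.9, 98.4) = 71.6 kips → bolt shear.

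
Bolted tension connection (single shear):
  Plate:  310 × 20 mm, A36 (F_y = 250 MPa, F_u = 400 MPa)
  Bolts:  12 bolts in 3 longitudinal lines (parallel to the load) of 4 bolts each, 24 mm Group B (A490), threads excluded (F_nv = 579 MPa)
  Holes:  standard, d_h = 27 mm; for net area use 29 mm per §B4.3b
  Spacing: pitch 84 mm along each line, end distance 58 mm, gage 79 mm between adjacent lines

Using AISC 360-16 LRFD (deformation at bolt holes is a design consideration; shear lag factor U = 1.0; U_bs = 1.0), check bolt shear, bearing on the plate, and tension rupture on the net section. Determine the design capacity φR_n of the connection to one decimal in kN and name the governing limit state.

Bolt shear: A_b = π(24)²/4 = 452.39 mm². φR_n = 0.75 × 579 × 452.39 × 12 × 1 = 2357.4 kN.
Bearing (20 mm plate, F_u = 400 MPa): end bolts L_c = 58 − 27/2 = 44.5, R_n = min(1.2×44.5×20×400, 2.4×24×20×400) = 427.2 kN/bolt; interior L_c = 84 − 27 = 57, R_n = 460.8 kN/bolt. φR_n = 0.75 × (3×427.2 + 9×460.8) = 4071.6 kN.
Tension rupture (net): A_n = (310 − 3×29)×20 = 4460 mm² (U = 1.0, A_e = A_n). φR_n = 0.75 × 400 × 4460 = 1338.0 kN.
Governing: min(2357.4, 4071.6, 1338.0) = 1338.0 kN → net-section rupture.

1338.0 kN (net-section rupture governs)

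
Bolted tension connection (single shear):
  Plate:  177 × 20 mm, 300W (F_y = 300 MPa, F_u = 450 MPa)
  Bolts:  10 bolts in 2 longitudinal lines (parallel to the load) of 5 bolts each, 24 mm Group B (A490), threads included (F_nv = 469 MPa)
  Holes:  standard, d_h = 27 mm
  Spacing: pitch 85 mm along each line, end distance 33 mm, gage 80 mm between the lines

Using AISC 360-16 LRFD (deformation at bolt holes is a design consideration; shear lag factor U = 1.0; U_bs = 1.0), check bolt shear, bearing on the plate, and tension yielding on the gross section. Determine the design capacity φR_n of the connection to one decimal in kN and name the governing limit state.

955.8 kN (gross-section yield governs)

Bolt shear: A_b = π(24)²/4 = 452.39 mm². φR_n = 0.75 × 469 × 452.39 × 10 × 1 = 1591.3 kN.
Bearing (20 mm plate, F_u = 450 MPa): end bolts L_c = 33 − 27/2 = 19.5, R_n = min(1.2×19.5×20×450, 2.4×24×20×450) = 210.6 kN/bolt; interior L_c = 85 − 27 = 58, R_n = 518.4 kN/bolt. φR_n = 0.75 × (2×210.6 + 8×518.4) = 3426.3 kN.
Tension yield (gross): A_g = 177×20 = 3540 mm². φR_n = 0.90 × 300 × 3540 = 955.8 kN.
Governing: min(1591.3, 3426.3, 955.8) = 955.8 kN → gross-section yield.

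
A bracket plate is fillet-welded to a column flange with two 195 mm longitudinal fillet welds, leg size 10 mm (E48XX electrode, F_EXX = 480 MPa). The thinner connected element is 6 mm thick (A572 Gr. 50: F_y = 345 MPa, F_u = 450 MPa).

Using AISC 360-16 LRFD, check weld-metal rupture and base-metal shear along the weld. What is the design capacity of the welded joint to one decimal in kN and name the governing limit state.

Weld metal: throat = 0.707×10 = 7.07 mm, L = 2×195 = 390 mm. φR_n = 0.75 × 0.6 × 480 × 7.07 × 390 = 595.6 kN.
Base metal shear (6 mm plate): yield φR_n = 1.0×0.6×345×6×390 = 484.4 kN; rupture φR_n = 0.75×0.6×450×6×390 = 473.9 kN; take 473.9 kN (rupture).
Governing: min(595.6, 473.9) = 473.9 kN → base-metal shear.

473.9 kN (base-metal shear governs)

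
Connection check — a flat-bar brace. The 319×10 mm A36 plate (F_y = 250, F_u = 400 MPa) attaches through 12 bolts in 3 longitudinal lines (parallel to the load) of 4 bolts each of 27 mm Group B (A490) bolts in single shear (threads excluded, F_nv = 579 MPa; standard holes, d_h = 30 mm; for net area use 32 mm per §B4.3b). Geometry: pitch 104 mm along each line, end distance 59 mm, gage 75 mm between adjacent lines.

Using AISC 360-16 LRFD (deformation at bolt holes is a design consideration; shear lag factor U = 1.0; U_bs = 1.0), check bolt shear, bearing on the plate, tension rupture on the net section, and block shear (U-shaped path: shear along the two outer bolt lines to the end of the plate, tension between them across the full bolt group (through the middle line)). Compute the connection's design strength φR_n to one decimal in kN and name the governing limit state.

669.0 kN (net-section rupture governs)

Bolt shear: A_b = π(27)²/4 = 572.56 mm². φR_n = 0.75 × 579 × 572.56 × 12 × 1 = 2983.6 kN.
Bearing (10 mm plate, F_u = 400 MPa): end bolts L_c = 59 − 30/2 = 44, R_n = min(1.2×44×10×400, 2.4×27×10×400) = 211.2 kN/bolt; interior L_c = 104 − 30 = 74, R_n = 259.2 kN/bolt. φR_n = 0.75 × (3×211.2 + 9×259.2) = 2224.8 kN.
Tension rupture (net): A_n = (319 − 3×32)×10 = 2230 mm² (U = 1.0, A_e = A_n). φR_n = 0.75 × 400 × 2230 = 669.0 kN.
Block shear: shear path 2×[59+3×104] = 2×371 mm, A_gv = 7420, A_nv = 2×(371 − 3.5×32)×10 = 5180 mm²; tension across gage: (150 − 2×32)×10 = 860 mm². R_n = min(0.6×400×5180, 0.6×250×7420) + 1.0×400×860 = min(1243.2, 1113) + 344 = 1457 kN. φR_n = 0.75 × 1457 = 1092.8 kN.
Governing: min(2983.6, 2224.8, 669.0, 1092.8) = 669.0 kN → net-section rupture.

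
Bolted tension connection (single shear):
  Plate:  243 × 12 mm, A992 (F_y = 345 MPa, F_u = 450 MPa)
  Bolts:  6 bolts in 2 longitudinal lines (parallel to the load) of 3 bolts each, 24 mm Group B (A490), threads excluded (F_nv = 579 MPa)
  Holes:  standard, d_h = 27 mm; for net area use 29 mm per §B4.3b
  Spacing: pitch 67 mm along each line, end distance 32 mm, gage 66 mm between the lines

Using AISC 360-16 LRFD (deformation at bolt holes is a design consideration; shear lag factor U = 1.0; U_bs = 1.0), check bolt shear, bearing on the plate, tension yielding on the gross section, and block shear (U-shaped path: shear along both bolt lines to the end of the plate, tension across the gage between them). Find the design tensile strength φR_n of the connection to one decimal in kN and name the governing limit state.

Bolt shear: A_b = π(24)²/4 = 452.39 mm². φR_n = 0.75 × 579 × 452.39 × 6 × 1 = 1178.7 kN.
Bearing (12 mm plate, F_u = 450 MPa): end bolts L_c = 32 − 27/2 = 18.5, R_n = min(1.2×18.5×12×450, 2.4×24×12×450) = 119.88 kN/bolt; interior L_c = 67 − 27 = 40, R_n = 259.2 kN/bolt. φR_n = 0.75 × (2×119.88 + 4×259.2) = 957.4 kN.
Tension yield (gross): A_g = 243×12 = 2916 mm². φR_n = 0.90 × 345 × 2916 = 905.4 kN.
Block shear: shear path 2×[32+2×67] = 2×166 mm, A_gv = 3984, A_nv = 2×(166 − 2.5×29)×12 = 2244 mm²; tension across gage: (66 − 1×29)×12 = 444 mm². R_n = min(0.6×450×2244, 0.6×345×3984) + 1.0×450×444 = min(605.88, 824.69) + 199.8 = 805.68 kN. φR_n = 0.75 × 805.68 = 604.3 kN.
Governing: min(1178.7, 957.4, 905.4, 604.3) = 604.3 kN → block shear.

604.3 kN (block shear governs)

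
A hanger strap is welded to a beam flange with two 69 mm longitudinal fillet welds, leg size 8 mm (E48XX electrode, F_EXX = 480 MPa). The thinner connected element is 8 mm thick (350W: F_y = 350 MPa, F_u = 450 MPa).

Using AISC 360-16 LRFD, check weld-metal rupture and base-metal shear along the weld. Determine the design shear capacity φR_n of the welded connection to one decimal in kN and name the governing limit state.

168.6 kN (weld metal governs)

Weld metal: throat = 0.707×8 = 5.656 mm, L = 2×69 = 138 mm. φR_n = 0.75 × 0.6 × 480 × 5.656 × 138 = 168.6 kN.
Base metal shear (8 mm plate): yield φR_n = 1.0×0.6×350×8×138 = 231.8 kN; rupture φR_n = 0.75×0.6×450×8×138 = 223.6 kN; take 223.6 kN (rupture).
Governing: min(168.6, 223.6) = 168.6 kN → weld metal.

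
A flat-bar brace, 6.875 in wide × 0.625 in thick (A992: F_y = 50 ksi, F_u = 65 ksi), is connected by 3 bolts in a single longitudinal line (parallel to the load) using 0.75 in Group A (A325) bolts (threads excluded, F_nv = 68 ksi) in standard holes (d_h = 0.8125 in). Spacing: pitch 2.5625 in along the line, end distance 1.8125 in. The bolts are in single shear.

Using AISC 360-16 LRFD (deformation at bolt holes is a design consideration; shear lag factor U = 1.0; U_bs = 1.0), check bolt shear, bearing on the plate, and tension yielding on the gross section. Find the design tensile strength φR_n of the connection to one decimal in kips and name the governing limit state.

Bolt shear: A_b = π(0.75)²/4 = 0.44179 in². φR_n = 0.75 × 68 × 0.44179 × 3 × 1 = 67.6 kips.
Bearing (0.625 in plate, F_u = 65 ksi): end bolts L_c = 1.8125 − 0.8125/2 = 1.40625, R_n = min(1.2×1.40625×0.625×65, 2.4×0.75×0.625×65) = 68.555 kips/bolt; interior L_c = 2.5625 − 0.8125 = 1.75, R_n = 73.125 kips/bolt. φR_n = 0.75 × (1×68.555 + 2×73.125) = 161.1 kips.
Tension yield (gross): A_g = 6.875×0.625 = 4.2969 in². φR_n = 0.90 × 50 × 4.2969 = 193.4 kips.
Governing: min(67.6, 161.1, 193.4) = 67.6 kips → bolt shear.

67.6 kips (bolt shear governs)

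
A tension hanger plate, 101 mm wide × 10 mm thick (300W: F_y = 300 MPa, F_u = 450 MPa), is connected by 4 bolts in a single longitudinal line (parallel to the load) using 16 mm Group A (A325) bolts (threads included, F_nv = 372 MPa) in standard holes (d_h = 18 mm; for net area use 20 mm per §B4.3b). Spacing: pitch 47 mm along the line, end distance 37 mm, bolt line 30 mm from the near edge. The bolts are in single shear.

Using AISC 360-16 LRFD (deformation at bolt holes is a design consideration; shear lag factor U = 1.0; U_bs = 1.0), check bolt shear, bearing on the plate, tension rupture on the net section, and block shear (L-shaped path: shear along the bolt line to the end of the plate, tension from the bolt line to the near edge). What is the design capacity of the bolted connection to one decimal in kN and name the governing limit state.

Bolt shear: A_b = π(16)²/4 = 201.06 mm². φR_n = 0.75 × 372 × 201.06 × 4 × 1 = 224.4 kN.
Bearing (10 mm plate, F_u = 450 MPa): end bolts L_c = 37 − 18/2 = 28, R_n = min(1.2×28×10×450, 2.4×16×10×450) = 151.2 kN/bolt; interior L_c = 47 − 18 = 29, R_n = 156.6 kN/bolt. φR_n = 0.75 × (1×151.2 + 3×156.6) = 465.8 kN.
Tension rupture (net): A_n = (101 − 1×20)×10 = 810 mm² (U = 1.0, A_e = A_n). φR_n = 0.75 × 450 × 810 = 273.4 kN.
Block shear: shear path 1×[37+3×47] = 1×178 mm, A_gv = 1780, A_nv = 1×(178 − 3.5×20)×10 = 1080 mm²; tension to near edge: (30 − 0.5×20)×10 = 200 mm². R_n = min(0.6×450×1080, 0.6×300×1780) + 1.0×450×200 = min(291.6, 320.4) + 90 = 381.6 kN. φR_n = 0.75 × 381.6 = 286.2 kN.
Governing: min(224.4, 465.8, 273.4, 286.2) = 224.4 kN → bolt shear.

224.4 kN (bolt shear governs)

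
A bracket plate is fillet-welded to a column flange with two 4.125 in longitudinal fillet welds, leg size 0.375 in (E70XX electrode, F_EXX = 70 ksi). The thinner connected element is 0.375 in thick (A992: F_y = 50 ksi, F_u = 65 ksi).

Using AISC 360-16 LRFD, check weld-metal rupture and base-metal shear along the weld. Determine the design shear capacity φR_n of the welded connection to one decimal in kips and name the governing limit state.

Weld metal: throat = 0.707×0.375 = 0.26513 in, L = 2×4.125 = 8.25 in. φR_n = 0.75 × 0.6 × 70 × 0.26513 × 8.25 = 68.9 kips.
Base metal shear (0.375 in plate): yield φR_n = 1.0×0.6×50×0.375×8.25 = 92.8 kips; rupture φR_n = 0.75×0.6×65×0.375×8.25 = 90.5 kips; take 90.5 kips (rupture).
Governing: min(68.9, 90.5) = 68.9 kips → weld metal.

68.9 kips (weld metal governs)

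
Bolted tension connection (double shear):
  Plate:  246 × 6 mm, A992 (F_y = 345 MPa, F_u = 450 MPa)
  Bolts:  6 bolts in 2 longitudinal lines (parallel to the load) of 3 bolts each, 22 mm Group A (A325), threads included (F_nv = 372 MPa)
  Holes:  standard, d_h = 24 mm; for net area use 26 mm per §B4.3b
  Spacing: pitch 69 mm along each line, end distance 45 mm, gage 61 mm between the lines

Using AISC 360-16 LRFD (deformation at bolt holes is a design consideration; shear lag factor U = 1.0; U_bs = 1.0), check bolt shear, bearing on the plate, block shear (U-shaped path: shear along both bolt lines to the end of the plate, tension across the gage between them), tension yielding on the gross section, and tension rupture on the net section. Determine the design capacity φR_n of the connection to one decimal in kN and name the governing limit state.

Bolt shear: A_b = π(22)²/4 = 380.13 mm². φR_n = 0.75 × 372 × 380.13 × 6 × 2 = 1272.7 kN.
Bearing (6 mm plate, F_u = 450 MPa): end bolts L_c = 45 − 24/2 = 33, R_n = min(1.2×33×6×450, 2.4×22×6×450) = 106.92 kN/bolt; interior L_c = 69 − 24 = 45, R_n = 142.56 kN/bolt. φR_n = 0.75 × (2×106.92 + 4×142.56) = 588.1 kN.
Block shear: shear path 2×[45+2×69] = 2×183 mm, A_gv = 2196, A_nv = 2×(183 − 2.5×26)×6 = 1416 mm²; tension across gage: (61 − 1×26)×6 = 210 mm². R_n = min(0.6×450×1416, 0.6×345×2196) + 1.0×450×210 = min(382.32, 454.57) + 94.5 = 476.82 kN. φR_n = 0.75 × 476.82 = 357.6 kN.
Tension yield (gross): A_g = 246×6 = 1476 mm². φR_n = 0.90 × 345 × 1476 = 458.3 kN.
Tension rupture (net): A_n = (246 − 2×26)×6 = 1164 mm² (U = 1.0, A_e = A_n). φR_n = 0.75 × 450 × 1164 = 392.9 kN.
Governing: min(1272.7, 588.1, 357.6, 458.3, 392.9) = 357.6 kN → block shear.

357.6 kN (block shear governs)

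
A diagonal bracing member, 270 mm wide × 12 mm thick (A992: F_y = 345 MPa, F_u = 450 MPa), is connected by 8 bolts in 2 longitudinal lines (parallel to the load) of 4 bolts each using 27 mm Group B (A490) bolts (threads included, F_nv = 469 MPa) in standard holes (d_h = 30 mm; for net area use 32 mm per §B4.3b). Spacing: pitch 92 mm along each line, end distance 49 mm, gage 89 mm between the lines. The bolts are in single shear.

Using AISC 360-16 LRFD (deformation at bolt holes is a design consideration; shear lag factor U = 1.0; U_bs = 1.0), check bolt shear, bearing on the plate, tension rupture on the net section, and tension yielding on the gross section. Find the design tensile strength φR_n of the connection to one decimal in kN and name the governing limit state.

834.3 kN (net-section rupture governs)

Bolt shear: A_b = π(27)²/4 = 572.56 mm². φR_n = 0.75 × 469 × 572.56 × 8 × 1 = 1611.2 kN.
Bearing (12 mm plate, F_u = 450 MPa): end bolts L_c = 49 − 30/2 = 34, R_n = min(1.2×34×12×450, 2.4×27×12×450) = 220.32 kN/bolt; interior L_c = 92 − 30 = 62, R_n = 349.92 kN/bolt. φR_n = 0.75 × (2×220.32 + 6×349.92) = 1905.1 kN.
Tension rupture (net): A_n = (270 − 2×32)×12 = 2472 mm² (U = 1.0, A_e = A_n). φR_n = 0.75 × 450 × 2472 = 834.3 kN.
Tension yield (gross): A_g = 270×12 = 3240 mm². φR_n = 0.90 × 345 × 3240 = 1006.0 kN.
Governing: min(1611.2, 1905.1, 834.3, 1006.0) = 834.3 kN → net-section rupture.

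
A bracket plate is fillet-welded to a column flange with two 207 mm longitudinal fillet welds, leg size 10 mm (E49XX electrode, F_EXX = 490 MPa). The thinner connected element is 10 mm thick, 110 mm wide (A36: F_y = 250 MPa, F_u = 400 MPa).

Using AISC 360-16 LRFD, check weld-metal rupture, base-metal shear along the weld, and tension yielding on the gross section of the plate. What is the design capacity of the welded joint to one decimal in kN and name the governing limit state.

247.5 kN (gross-section yield governs)

Weld metal: throat = 0.707×10 = 7.07 mm, L = 2×207 = 414 mm. φR_n = 0.75 × 0.6 × 490 × 7.07 × 414 = 645.4 kN.
Base metal shear (10 mm plate): yield φR_n = 1.0×0.6×250×10×414 = 621.0 kN; rupture φR_n = 0.75×0.6×400×10×414 = 745.2 kN; take 621.0 kN (yield).
Tension yield (gross): A_g = 110×10 = 1100 mm². φR_n = 0.90 × 250 × 1100 = 247.5 kN.
Governing: min(645.4, 621.0, 247.5) = 247.5 kN → gross-section yield.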